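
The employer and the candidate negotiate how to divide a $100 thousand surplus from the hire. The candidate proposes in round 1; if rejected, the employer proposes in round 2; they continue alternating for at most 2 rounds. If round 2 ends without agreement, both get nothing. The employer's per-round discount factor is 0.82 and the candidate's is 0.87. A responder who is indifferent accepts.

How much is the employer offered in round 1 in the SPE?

Work backward from the last round.
Round 2 (the employer proposes): rejection yields 0 for the candidate; the employer offers 0 and keeps 100.
Round 1 (the candidate proposes): the employer can get 100 next round, worth 0.82 × 100 = 82 now; the candidate offers that and keeps 18.

82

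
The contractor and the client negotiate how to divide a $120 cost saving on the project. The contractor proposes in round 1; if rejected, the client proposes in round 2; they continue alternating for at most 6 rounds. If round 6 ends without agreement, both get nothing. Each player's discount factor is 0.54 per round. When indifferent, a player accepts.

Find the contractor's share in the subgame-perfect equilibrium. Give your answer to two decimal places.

Round 6 (the client proposes): the contractor will accept anything ≥ 0, so the client offers 0 and keeps 120.
Round 5 (the contractor proposes): the client can get 120 next round, worth 0.54 × 120 = 64.8 now; the contractor offers that and keeps 55.2.
Round 4 (the client proposes): the contractor can get 55.2 next round, worth 0.54 × 55.2 = 29.808 now, so the client offers 29.808, keeping 90.192.
Round 3 (the contractor proposes): the client can get 90.192 next round, worth 0.54 × 90.192 = 48.70368 now, so the contractor offers 48.70368, keeping 71.29632.
Round 2 (the client proposes): the contractor can get 71.29632 next round, worth 0.54 × 71.29632 = 38.5000128 now, so the client offers 38.5000128, keeping 81.4999872.
Round 1 (the contractor proposes): the client can get 81.4999872 next round, worth 0.54 × 81.4999872 = 44.009993088 now, so the contractor offers 44.009993088, keeping 75.990006912.

75.99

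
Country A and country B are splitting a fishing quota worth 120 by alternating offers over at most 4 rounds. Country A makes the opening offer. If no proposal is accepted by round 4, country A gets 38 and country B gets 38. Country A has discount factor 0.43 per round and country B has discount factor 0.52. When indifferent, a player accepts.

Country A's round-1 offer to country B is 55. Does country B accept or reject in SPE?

Accept

Work out country B's continuation value if the offer is rejected.
Round 4 (country B proposes): country A gets 38 if talks fail, so country B offers 38 and keeps 82.
Round 3 (country A proposes): country B can get 82 next round, worth 0.52 × 82 = 42.64 now. Country A offers 42.64 and keeps 120 − 42.64 = 77.36.
Round 2 (country B proposes): country A can get 77.36 next round, worth 0.43 × 77.36 = 33.2648 now. Country B offers 33.2648 and keeps 120 − 33.2648 = 86.7352.
So by rejecting in round 1, country B gets 86.7352 next round, worth 0.52 × 86.7352 = 45.102304 now.
Offer 55 ≥ 45.102304, so country B accepts.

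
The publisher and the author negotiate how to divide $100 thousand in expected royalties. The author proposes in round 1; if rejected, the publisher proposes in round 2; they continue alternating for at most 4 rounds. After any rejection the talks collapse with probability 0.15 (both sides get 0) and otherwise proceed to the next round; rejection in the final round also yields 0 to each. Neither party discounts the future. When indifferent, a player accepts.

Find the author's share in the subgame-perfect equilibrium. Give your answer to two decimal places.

Round 4 (the publisher proposes): the author will accept anything ≥ 0, so the publisher offers 0 and keeps 100.
Round 3 (the author proposes): rejecting gives the publisher an expected 0.85 × 100 = 85. The author offers 85 and keeps 100 − 85 = 15.
Round 2 (the publisher proposes): rejecting gives the author an expected 0.85 × 15 = 12.75; the publisher offers that and keeps 87.25.
Round 1 (the author proposes): rejecting gives the publisher an expected 0.85 × 87.25 = 74.1625. The author offers 74.1625 and keeps 100 − 74.1625 = 25.8375.

25.84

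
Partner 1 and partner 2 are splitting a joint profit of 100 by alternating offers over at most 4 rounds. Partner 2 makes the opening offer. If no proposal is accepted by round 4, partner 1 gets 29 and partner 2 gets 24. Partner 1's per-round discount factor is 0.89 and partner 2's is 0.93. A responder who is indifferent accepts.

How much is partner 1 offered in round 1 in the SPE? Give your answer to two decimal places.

Round 4 (partner 1 proposes): partner 2 gets 24 if talks fail, so partner 1 offers 24 and keeps 76.
Round 3 (partner 2 proposes): partner 1 can get 76 next round, worth 0.89 × 76 = 67.64 now; partner 2 offers that and keeps 32.36.
Round 2 (partner 1 proposes): partner 2 can get 32.36 next round, worth 0.93 × 32.36 = 30.0948 now; partner 1 offers that and keeps 69.9052.
Round 1 (partner 2 proposes): partner 1 can get 69.9052 next round, worth 0.89 × 69.9052 = 62.215628 now, so partner 2 offers 62.215628, keeping 37.784372.

62.22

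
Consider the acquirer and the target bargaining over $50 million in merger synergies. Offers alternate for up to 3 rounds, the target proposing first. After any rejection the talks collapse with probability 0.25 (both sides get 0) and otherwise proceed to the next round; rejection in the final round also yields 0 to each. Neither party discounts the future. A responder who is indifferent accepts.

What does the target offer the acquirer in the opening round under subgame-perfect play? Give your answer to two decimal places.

Round 3 (the target proposes): rejection yields 0 for the acquirer; the target offers 0 and keeps 50.
Round 2 (the acquirer proposes): rejecting gives the target an expected 0.75 × 50 = 37.5. The acquirer offers 37.5 and keeps 50 − 37.5 = 12.5.
Round 1 (the target proposes): rejecting gives the acquirer an expected 0.75 × 12.5 = 9.375. The target offers 9.375 and keeps 50 − 9.375 = 40.625.

9.38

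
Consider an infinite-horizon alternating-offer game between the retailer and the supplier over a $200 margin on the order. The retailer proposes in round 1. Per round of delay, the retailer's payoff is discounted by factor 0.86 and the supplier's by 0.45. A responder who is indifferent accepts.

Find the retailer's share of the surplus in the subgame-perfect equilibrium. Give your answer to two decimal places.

In a stationary SPE each proposer offers the other exactly their discounted continuation value.
If the retailer keeps x when proposing and the supplier keeps y when proposing, then x = 200 − 0.45y and y = 200 − 0.86x.
Solving: x = 200(1 − 0.45) / (1 − 0.86·0.45) = 110 / 0.613 ≈ 179.4454.
The supplier gets 200 − 179.4454 ≈ 20.5546.

179.45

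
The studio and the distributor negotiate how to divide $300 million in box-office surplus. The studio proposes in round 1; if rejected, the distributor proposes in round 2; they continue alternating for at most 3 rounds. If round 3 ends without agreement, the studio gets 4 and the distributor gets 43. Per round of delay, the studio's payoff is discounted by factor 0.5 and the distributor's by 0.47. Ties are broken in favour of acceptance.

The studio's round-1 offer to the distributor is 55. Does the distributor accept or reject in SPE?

Reject

Work out the distributor's continuation value if the offer is rejected.
Round 3 (the studio proposes): the distributor gets 43 if talks fail, so the studio offers 43 and keeps 257.
Round 2 (the distributor proposes): the studio can get 257 next round, worth 0.5 × 257 = 128.5 now, so the distributor offers 128.5, keeping 171.5.
So by rejecting in round 1, the distributor gets 171.5 next round, worth 0.47 × 171.5 = 80.605 now.
Offer 55 < 80.605, so the distributor rejects.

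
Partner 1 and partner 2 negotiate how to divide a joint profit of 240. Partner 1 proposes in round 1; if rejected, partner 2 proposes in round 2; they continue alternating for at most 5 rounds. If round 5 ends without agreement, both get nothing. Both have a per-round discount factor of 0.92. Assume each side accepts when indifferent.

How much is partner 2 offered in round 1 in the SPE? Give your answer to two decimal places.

By backward induction:
Round 5 (partner 1 proposes): partner 2 will accept anything ≥ 0, so partner 1 offers 0 and keeps 240.
Round 4 (partner 2 proposes): partner 1 can get 240 next round, worth 0.92 × 240 = 220.8 now, so partner 2 offers 220.8, keeping 19.2.
Round 3 (partner 1 proposes): partner 2 can get 19.2 next round, worth 0.92 × 19.2 = 17.664 now; partner 1 offers that and keeps 222.336.
Round 2 (partner 2 proposes): partner 1 can get 222.336 next round, worth 0.92 × 222.336 = 204.54912 now. Partner 2 offers 204.54912 and keeps 240 − 204.54912 = 35.45088.
Round 1 (partner 1 proposes): partner 2 can get 35.45088 next round, worth 0.92 × 35.45088 = 32.6148096 now, so partner 1 offers 32.6148096, keeping 207.3851904.

32.61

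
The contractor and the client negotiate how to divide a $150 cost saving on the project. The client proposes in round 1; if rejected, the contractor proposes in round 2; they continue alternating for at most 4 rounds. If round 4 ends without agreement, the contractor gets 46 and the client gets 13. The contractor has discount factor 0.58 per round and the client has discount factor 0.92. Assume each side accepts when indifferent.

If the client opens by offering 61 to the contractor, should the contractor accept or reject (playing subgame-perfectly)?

Accept

Work out the contractor's continuation value if the offer is rejected.
Round 4 (the contractor proposes): the client gets 13 if talks fail, so the contractor offers 13 and keeps 137.
Round 3 (the client proposes): the contractor can get 137 next round, worth 0.58 × 137 = 79.46 now. The client offers 79.46 and keeps 150 − 79.46 = 70.54.
Round 2 (the contractor proposes): the client can get 70.54 next round, worth 0.92 × 70.54 = 64.8968 now; the contractor offers that and keeps 85.1032.
So by rejecting in round 1, the contractor gets 85.1032 next round, worth 0.58 × 85.1032 = 49.359856 now.
Offer 61 ≥ 49.359856, so the contractor accepts.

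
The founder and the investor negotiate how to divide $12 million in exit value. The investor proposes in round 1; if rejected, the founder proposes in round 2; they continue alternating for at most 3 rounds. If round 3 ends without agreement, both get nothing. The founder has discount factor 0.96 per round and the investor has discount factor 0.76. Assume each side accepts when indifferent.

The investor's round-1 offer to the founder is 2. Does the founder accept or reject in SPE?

Round 3 (the investor proposes): rejection yields 0 for the founder; the investor offers 0 and keeps 12.
Round 2 (the founder proposes): the investor can get 12 next round, worth 0.76 × 12 = 9.12 now; the founder offers that and keeps 2.88.
So by rejecting in round 1, the founder gets 2.88 next round, worth 0.96 × 2.88 = 2.7648 now.
Offer 2 < 2.7648, so the founder rejects.

Reject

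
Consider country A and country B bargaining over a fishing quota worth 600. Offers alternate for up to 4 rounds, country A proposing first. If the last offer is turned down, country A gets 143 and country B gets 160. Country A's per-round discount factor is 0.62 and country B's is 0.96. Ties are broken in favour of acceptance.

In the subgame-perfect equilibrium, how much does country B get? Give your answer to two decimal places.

Round 4 (country B proposes): country A gets 143 if talks fail, so country B offers 143 and keeps 457.
Round 3 (country A proposes): country B can get 457 next round, worth 0.96 × 457 = 438.72 now; country A offers that and keeps 161.28.
Round 2 (country B proposes): country A can get 161.28 next round, worth 0.62 × 161.28 = 99.9936 now, so country B offers 99.9936, keeping 500.0064.
Round 1 (country A proposes): country B can get 500.0064 next round, worth 0.96 × 500.0064 = 480.006144 now. Country A offers 480.006144 and keeps 600 − 480.006144 = 119.993856.

480.01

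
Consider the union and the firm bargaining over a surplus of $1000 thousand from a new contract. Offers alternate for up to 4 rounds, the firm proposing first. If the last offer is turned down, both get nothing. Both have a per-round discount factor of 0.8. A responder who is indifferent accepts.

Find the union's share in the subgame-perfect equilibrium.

672

Solve by backward induction from round 4.
Round 4 (the union proposes): rejection yields 0 for the firm; the union offers 0 and keeps 1000.
Round 3 (the firm proposes): the union can get 1000 next round, worth 0.8 × 1000 = 800 now; the firm offers that and keeps 200.
Round 2 (the union proposes): the firm can get 200 next round, worth 0.8 × 200 = 160 now. The union offers 160 and keeps 1000 − 160 = 840.
Round 1 (the firm proposes): the union can get 840 next round, worth 0.8 × 840 = 672 now; the firm offers that and keeps 328.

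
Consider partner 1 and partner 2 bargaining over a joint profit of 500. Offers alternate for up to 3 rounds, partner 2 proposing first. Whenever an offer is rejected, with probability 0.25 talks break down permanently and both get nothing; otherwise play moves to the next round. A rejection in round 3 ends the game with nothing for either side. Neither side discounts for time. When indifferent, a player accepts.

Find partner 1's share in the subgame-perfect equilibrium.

Round 3 (partner 2 proposes): partner 1 will accept anything ≥ 0, so partner 2 offers 0 and keeps 500.
Round 2 (partner 1 proposes): rejecting gives partner 2 an expected 0.75 × 500 = 375. Partner 1 offers 375 and keeps 500 − 375 = 125.
Round 1 (partner 2 proposes): rejecting gives partner 1 an expected 0.75 × 125 = 93.75. Partner 2 offers 93.75 and keeps 500 − 93.75 = 406.25.

93.75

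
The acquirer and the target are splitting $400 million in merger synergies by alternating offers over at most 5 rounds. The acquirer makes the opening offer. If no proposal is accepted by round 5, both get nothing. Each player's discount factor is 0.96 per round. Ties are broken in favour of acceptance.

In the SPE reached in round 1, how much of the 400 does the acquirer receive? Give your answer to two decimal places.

370.48

Work backward from the last round.
Round 5 (the acquirer proposes): rejection yields 0 for the target; the acquirer offers 0 and keeps 400.
Round 4 (the target proposes): the acquirer can get 400 next round, worth 0.96 × 400 = 384 now, so the target offers 384, keeping 16.
Round 3 (the acquirer proposes): the target can get 16 next round, worth 0.96 × 16 = 15.36 now. The acquirer offers 15.36 and keeps 400 − 15.36 = 384.64.
Round 2 (the target proposes): the acquirer can get 384.64 next round, worth 0.96 × 384.64 = 369.2544 now, so the target offers 369.2544, keeping 30.7456.
Round 1 (the acquirer proposes): the target can get 30.7456 next round, worth 0.96 × 30.7456 = 29.515776 now. The acquirer offers 29.515776 and keeps 400 − 29.515776 = 370.484224.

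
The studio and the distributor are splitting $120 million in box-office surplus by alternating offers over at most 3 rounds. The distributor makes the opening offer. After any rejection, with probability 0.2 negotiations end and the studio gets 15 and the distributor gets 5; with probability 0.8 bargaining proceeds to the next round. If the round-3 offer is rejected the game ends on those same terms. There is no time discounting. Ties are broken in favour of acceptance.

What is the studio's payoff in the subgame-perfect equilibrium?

Round 3 (the distributor proposes): the studio gets 15 if talks fail, so the distributor offers 15 and keeps 105.
Round 2 (the studio proposes): rejecting gives the distributor an expected 0.8 × 105 + 0.2 × 5 = 85, so the studio offers 85, keeping 35.
Round 1 (the distributor proposes): rejecting gives the studio an expected 0.8 × 35 + 0.2 × 15 = 31; the distributor offers that and keeps 89.

31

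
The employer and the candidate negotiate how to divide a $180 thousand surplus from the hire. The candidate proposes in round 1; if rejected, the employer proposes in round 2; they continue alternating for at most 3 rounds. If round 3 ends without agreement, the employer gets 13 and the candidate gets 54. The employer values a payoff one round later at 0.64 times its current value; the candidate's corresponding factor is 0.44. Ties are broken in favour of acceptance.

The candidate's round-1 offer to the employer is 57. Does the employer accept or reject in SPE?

Reject

Work out the employer's continuation value if the offer is rejected.
Round 3 (the candidate proposes): the employer gets 13 if talks fail, so the candidate offers 13 and keeps 167.
Round 2 (the employer proposes): the candidate can get 167 next round, worth 0.44 × 167 = 73.48 now, so the employer offers 73.48, keeping 106.52.
So by rejecting in round 1, the employer gets 106.52 next round, worth 0.64 × 106.52 = 68.1728 now.
Offer 57 < 68.1728, so the employer rejects.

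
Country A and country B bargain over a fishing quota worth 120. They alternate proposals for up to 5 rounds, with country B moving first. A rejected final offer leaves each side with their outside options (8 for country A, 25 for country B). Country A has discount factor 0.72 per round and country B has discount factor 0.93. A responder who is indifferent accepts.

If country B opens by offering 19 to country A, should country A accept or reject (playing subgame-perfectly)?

Accept

Round 5 (country B proposes): country A gets 8 if talks fail, so country B offers 8 and keeps 112.
Round 4 (country A proposes): country B can get 112 next round, worth 0.93 × 112 = 104.16 now, so country A offers 104.16, keeping 15.84.
Round 3 (country B proposes): country A can get 15.84 next round, worth 0.72 × 15.84 = 11.4048 now; country B offers that and keeps 108.5952.
Round 2 (country A proposes): country B can get 108.5952 next round, worth 0.93 × 108.5952 = 100.993536 now, so country A offers 100.993536, keeping 19.006464.
So by rejecting in round 1, country A gets 19.006464 next round, worth 0.72 × 19.006464 = 13.68465408 now.
Offer 19 ≥ 13.68465408, so country A accepts.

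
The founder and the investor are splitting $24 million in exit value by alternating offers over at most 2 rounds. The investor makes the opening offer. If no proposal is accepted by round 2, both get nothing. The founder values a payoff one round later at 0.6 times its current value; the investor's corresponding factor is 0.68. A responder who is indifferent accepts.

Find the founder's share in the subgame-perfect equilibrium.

Round 2 (the founder proposes): the investor will accept anything ≥ 0, so the founder offers 0 and keeps 24.
Round 1 (the investor proposes): the founder can get 24 next round, worth 0.6 × 24 = 14.4 now. The investor offers 14.4 and keeps 24 − 14.4 = 9.6.

14.4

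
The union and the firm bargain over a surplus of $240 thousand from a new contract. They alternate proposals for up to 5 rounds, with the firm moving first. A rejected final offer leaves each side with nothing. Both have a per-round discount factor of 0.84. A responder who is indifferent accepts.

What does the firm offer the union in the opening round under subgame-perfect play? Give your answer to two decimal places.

Round 5 (the firm proposes): rejection yields 0 for the union; the firm offers 0 and keeps 240.
Round 4 (the union proposes): the firm can get 240 next round, worth 0.84 × 240 = 201.6 now, so the union offers 201.6, keeping 38.4.
Round 3 (the firm proposes): the union can get 38.4 next round, worth 0.84 × 38.4 = 32.256 now. The firm offers 32.256 and keeps 240 − 32.256 = 207.744.
Round 2 (the union proposes): the firm can get 207.744 next round, worth 0.84 × 207.744 = 174.50496 now. The union offers 174.50496 and keeps 240 − 174.50496 = 65.49504.
Round 1 (the firm proposes): the union can get 65.49504 next round, worth 0.84 × 65.49504 = 55.0158336 now. The firm offers 55.0158336 and keeps 240 − 55.0158336 = 184.9841664.

55.02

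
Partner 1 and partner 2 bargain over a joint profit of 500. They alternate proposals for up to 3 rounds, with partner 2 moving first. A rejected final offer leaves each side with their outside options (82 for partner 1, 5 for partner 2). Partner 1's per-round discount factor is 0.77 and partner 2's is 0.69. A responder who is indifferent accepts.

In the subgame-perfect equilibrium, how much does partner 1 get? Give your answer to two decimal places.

Round 3 (partner 2 proposes): partner 1 gets 82 if talks fail, so partner 2 offers 82 and keeps 418.
Round 2 (partner 1 proposes): partner 2 can get 418 next round, worth 0.69 × 418 = 288.42 now, so partner 1 offers 288.42, keeping 211.58.
Round 1 (partner 2 proposes): partner 1 can get 211.58 next round, worth 0.77 × 211.58 = 162.9166 now. Partner 2 offers 162.9166 and keeps 500 − 162.9166 = 337.0834.

162.92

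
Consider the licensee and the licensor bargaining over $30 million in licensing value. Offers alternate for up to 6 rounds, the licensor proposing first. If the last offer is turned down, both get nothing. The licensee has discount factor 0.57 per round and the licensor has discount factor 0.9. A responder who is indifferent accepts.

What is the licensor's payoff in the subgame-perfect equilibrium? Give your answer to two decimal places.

Round 6 (the licensee proposes): rejection yields 0 for the licensor; the licensee offers 0 and keeps 30.
Round 5 (the licensor proposes): the licensee can get 30 next round, worth 0.57 × 30 = 17.1 now; the licensor offers that and keeps 12.9.
Round 4 (the licensee proposes): the licensor can get 12.9 next round, worth 0.9 × 12.9 = 11.61 now. The licensee offers 11.61 and keeps 30 − 11.61 = 18.39.
Round 3 (the licensor proposes): the licensee can get 18.39 next round, worth 0.57 × 18.39 = 10.4823 now. The licensor offers 10.4823 and keeps 30 − 10.4823 = 19.5177.
Round 2 (the licensee proposes): the licensor can get 19.5177 next round, worth 0.9 × 19.5177 = 17.56593 now, so the licensee offers 17.56593, keeping 12.43407.
Round 1 (the licensor proposes): the licensee can get 12.43407 next round, worth 0.57 × 12.43407 = 7.0874199 now. The licensor offers 7.0874199 and keeps 30 − 7.0874199 = 22.9125801.

22.91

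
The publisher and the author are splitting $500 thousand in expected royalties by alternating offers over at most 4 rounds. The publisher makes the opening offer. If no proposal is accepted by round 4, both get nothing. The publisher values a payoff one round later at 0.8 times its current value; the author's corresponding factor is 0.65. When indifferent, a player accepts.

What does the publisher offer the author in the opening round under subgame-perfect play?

234

By backward induction:
Round 4 (the author proposes): rejection yields 0 for the publisher; the author offers 0 and keeps 500.
Round 3 (the publisher proposes): the author can get 500 next round, worth 0.65 × 500 = 325 now. The publisher offers 325 and keeps 500 − 325 = 175.
Round 2 (the author proposes): the publisher can get 175 next round, worth 0.8 × 175 = 140 now, so the author offers 140, keeping 360.
Round 1 (the publisher proposes): the author can get 360 next round, worth 0.65 × 360 = 234 now. The publisher offers 234 and keeps 500 − 234 = 266.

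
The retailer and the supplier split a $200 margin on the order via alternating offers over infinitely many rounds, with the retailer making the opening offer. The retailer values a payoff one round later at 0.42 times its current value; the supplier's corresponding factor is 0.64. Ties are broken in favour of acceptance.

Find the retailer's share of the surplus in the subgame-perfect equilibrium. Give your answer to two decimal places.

When the retailer proposes, the supplier accepts any offer worth at least 0.64 times what the supplier would get by proposing next round; and vice versa.
This gives x = 200 − 0.64y and y = 200 − 0.42x, where x and y are each side's share when it proposes.
Hence (1 − 0.64·0.42)x = 200(1 − 0.64), i.e. 0.7312·x = 72.
x ≈ 98.4683; the supplier's share is 200 − x ≈ 101.5317.

98.47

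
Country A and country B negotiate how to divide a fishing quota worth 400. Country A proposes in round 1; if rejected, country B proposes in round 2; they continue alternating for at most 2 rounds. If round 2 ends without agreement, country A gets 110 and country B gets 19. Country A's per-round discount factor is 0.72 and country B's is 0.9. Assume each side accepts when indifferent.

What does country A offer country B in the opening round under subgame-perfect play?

261

Round 2 (country B proposes): country A gets 110 if talks fail, so country B offers 110 and keeps 290.
Round 1 (country A proposes): country B can get 290 next round, worth 0.9 × 290 = 261 now. Country A offers 261 and keeps 400 − 261 = 139.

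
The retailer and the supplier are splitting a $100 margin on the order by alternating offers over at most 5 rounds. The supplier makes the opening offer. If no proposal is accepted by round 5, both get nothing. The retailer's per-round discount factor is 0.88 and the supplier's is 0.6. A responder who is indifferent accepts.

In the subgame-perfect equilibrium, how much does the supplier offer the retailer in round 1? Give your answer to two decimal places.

Round 5 (the supplier proposes): rejection yields 0 for the retailer; the supplier offers 0 and keeps 100.
Round 4 (the retailer proposes): the supplier can get 100 next round, worth 0.6 × 100 = 60 now, so the retailer offers 60, keeping 40.
Round 3 (the supplier proposes): the retailer can get 40 next round, worth 0.88 × 40 = 35.2 now, so the supplier offers 35.2, keeping 64.8.
Round 2 (the retailer proposes): the supplier can get 64.8 next round, worth 0.6 × 64.8 = 38.88 now, so the retailer offers 38.88, keeping 61.12.
Round 1 (the supplier proposes): the retailer can get 61.12 next round, worth 0.88 × 61.12 = 53.7856 now; the supplier offers that and keeps 46.2144.

53.79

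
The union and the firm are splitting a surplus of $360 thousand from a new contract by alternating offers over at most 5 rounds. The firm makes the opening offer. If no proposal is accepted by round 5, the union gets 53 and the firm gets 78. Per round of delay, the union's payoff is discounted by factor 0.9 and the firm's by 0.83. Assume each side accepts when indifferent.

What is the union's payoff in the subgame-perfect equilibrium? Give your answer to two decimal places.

125.80

Work backward from the last round.
Round 5 (the firm proposes): the union gets 53 if talks fail, so the firm offers 53 and keeps 307.
Round 4 (the union proposes): the firm can get 307 next round, worth 0.83 × 307 = 254.81 now, so the union offers 254.81, keeping 105.19.
Round 3 (the firm proposes): the union can get 105.19 next round, worth 0.9 × 105.19 = 94.671 now. The firm offers 94.671 and keeps 360 − 94.671 = 265.329.
Round 2 (the union proposes): the firm can get 265.329 next round, worth 0.83 × 265.329 = 220.22307 now. The union offers 220.22307 and keeps 360 − 220.22307 = 139.77693.
Round 1 (the firm proposes): the union can get 139.77693 next round, worth 0.9 × 139.77693 = 125.799237 now; the firm offers that and keeps 234.200763.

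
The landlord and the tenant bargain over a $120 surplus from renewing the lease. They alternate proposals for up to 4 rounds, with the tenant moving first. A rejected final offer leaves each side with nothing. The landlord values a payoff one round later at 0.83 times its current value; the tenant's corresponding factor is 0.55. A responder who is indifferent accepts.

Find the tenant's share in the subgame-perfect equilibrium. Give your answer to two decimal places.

Round 4 (the landlord proposes): the tenant will accept anything ≥ 0, so the landlord offers 0 and keeps 120.
Round 3 (the tenant proposes): the landlord can get 120 next round, worth 0.83 × 120 = 99.6 now, so the tenant offers 99.6, keeping 20.4.
Round 2 (the landlord proposes): the tenant can get 20.4 next round, worth 0.55 × 20.4 = 11.22 now, so the landlord offers 11.22, keeping 108.78.
Round 1 (the tenant proposes): the landlord can get 108.78 next round, worth 0.83 × 108.78 = 90.2874 now. The tenant offers 90.2874 and keeps 120 − 90.2874 = 29.7126.

29.71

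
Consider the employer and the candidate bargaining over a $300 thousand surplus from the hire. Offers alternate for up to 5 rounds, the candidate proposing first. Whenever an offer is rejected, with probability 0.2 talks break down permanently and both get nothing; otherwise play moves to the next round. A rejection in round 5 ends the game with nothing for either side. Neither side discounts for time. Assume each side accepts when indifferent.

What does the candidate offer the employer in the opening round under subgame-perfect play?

78.72

Round 5 (the candidate proposes): the employer will accept anything ≥ 0, so the candidate offers 0 and keeps 300.
Round 4 (the employer proposes): rejecting gives the candidate an expected 0.8 × 300 = 240. The employer offers 240 and keeps 300 − 240 = 60.
Round 3 (the candidate proposes): rejecting gives the employer an expected 0.8 × 60 = 48. The candidate offers 48 and keeps 300 − 48 = 252.
Round 2 (the employer proposes): rejecting gives the candidate an expected 0.8 × 252 = 201.6. The employer offers 201.6 and keeps 300 − 201.6 = 98.4.
Round 1 (the candidate proposes): rejecting gives the employer an expected 0.8 × 98.4 = 78.72; the candidate offers that and keeps 221.28.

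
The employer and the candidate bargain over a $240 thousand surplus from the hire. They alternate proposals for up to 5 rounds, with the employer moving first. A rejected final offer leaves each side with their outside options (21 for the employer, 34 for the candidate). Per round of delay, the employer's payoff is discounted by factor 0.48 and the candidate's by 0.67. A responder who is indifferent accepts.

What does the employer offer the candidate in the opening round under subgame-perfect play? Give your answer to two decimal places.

114.02

Round 5 (the employer proposes): the candidate gets 34 if talks fail, so the employer offers 34 and keeps 206.
Round 4 (the candidate proposes): the employer can get 206 next round, worth 0.48 × 206 = 98.88 now. The candidate offers 98.88 and keeps 240 − 98.88 = 141.12.
Round 3 (the employer proposes): the candidate can get 141.12 next round, worth 0.67 × 141.12 = 94.5504 now, so the employer offers 94.5504, keeping 145.4496.
Round 2 (the candidate proposes): the employer can get 145.4496 next round, worth 0.48 × 145.4496 = 69.815808 now, so the candidate offers 69.815808, keeping 170.184192.
Round 1 (the employer proposes): the candidate can get 170.184192 next round, worth 0.67 × 170.184192 = 114.02340864 now. The employer offers 114.02340864 and keeps 240 − 114.02340864 = 125.97659136.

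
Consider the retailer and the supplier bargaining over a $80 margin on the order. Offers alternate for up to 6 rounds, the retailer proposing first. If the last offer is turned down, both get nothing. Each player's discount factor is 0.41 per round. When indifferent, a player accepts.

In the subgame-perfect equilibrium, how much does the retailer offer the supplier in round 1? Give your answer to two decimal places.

23.53

Round 6 (the supplier proposes): the retailer will accept anything ≥ 0, so the supplier offers 0 and keeps 80.
Round 5 (the retailer proposes): the supplier can get 80 next round, worth 0.41 × 80 = 32.8 now; the retailer offers that and keeps 47.2.
Round 4 (the supplier proposes): the retailer can get 47.2 next round, worth 0.41 × 47.2 = 19.352 now; the supplier offers that and keeps 60.648.
Round 3 (the retailer proposes): the supplier can get 60.648 next round, worth 0.41 × 60.648 = 24.86568 now. The retailer offers 24.86568 and keeps 80 − 24.86568 = 55.13432.
Round 2 (the supplier proposes): the retailer can get 55.13432 next round, worth 0.41 × 55.13432 = 22.6050712 now, so the supplier offers 22.6050712, keeping 57.3949288.
Round 1 (the retailer proposes): the supplier can get 57.3949288 next round, worth 0.41 × 57.3949288 = 23.531920808 now; the retailer offers that and keeps 56.468079192.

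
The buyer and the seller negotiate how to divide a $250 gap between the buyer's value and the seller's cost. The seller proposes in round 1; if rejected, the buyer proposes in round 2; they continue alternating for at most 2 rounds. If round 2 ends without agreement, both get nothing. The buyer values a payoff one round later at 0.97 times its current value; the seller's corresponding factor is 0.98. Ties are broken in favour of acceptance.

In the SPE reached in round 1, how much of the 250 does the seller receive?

7.5

Work backward from the last round.
Round 2 (the buyer proposes): the seller will accept anything ≥ 0, so the buyer offers 0 and keeps 250.
Round 1 (the seller proposes): the buyer can get 250 next round, worth 0.97 × 250 = 242.5 now, so the seller offers 242.5, keeping 7.5.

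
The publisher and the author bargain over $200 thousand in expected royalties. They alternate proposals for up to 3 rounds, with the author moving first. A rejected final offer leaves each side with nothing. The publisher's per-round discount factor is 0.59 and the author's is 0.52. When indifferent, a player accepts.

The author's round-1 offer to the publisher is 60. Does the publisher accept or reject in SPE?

Accept

Work out the publisher's continuation value if the offer is rejected.
Round 3 (the author proposes): rejection yields 0 for the publisher; the author offers 0 and keeps 200.
Round 2 (the publisher proposes): the author can get 200 next round, worth 0.52 × 200 = 104 now, so the publisher offers 104, keeping 96.
So by rejecting in round 1, the publisher gets 96 next round, worth 0.59 × 96 = 56.64 now.
Offer 60 ≥ 56.64, so the publisher accepts.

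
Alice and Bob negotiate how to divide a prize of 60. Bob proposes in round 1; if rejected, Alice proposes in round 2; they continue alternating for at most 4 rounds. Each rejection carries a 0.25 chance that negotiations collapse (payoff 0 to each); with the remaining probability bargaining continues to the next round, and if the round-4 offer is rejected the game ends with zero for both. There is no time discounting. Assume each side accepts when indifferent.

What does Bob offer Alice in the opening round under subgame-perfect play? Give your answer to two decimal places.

36.56

By backward induction:
Round 4 (Alice proposes): Bob will accept anything ≥ 0, so Alice offers 0 and keeps 60.
Round 3 (Bob proposes): rejecting gives Alice an expected 0.75 × 60 = 45, so Bob offers 45, keeping 15.
Round 2 (Alice proposes): rejecting gives Bob an expected 0.75 × 15 = 11.25. Alice offers 11.25 and keeps 60 − 11.25 = 48.75.
Round 1 (Bob proposes): rejecting gives Alice an expected 0.75 × 48.75 = 36.5625; Bob offers that and keeps 23.4375.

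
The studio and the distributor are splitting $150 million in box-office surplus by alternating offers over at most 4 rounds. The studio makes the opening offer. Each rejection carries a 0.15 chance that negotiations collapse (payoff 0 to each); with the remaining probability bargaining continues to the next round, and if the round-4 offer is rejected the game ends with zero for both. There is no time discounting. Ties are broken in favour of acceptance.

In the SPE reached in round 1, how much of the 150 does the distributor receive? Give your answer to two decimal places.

111.24

By backward induction:
Round 4 (the distributor proposes): rejection yields 0 for the studio; the distributor offers 0 and keeps 150.
Round 3 (the studio proposes): rejecting gives the distributor an expected 0.85 × 150 = 127.5, so the studio offers 127.5, keeping 22.5.
Round 2 (the distributor proposes): rejecting gives the studio an expected 0.85 × 22.5 = 19.125. The distributor offers 19.125 and keeps 150 − 19.125 = 130.875.
Round 1 (the studio proposes): rejecting gives the distributor an expected 0.85 × 130.875 = 111.24375, so the studio offers 111.24375, keeping 38.75625.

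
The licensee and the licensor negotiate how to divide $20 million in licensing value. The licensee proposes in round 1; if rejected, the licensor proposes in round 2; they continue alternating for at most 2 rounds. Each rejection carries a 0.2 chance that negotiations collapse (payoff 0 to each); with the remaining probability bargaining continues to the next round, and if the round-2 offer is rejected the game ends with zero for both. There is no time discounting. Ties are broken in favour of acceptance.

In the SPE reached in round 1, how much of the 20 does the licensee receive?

Round 2 (the licensor proposes): the licensee will accept anything ≥ 0, so the licensor offers 0 and keeps 20.
Round 1 (the licensee proposes): rejecting gives the licensor an expected 0.8 × 20 = 16, so the licensee offers 16, keeping 4.

4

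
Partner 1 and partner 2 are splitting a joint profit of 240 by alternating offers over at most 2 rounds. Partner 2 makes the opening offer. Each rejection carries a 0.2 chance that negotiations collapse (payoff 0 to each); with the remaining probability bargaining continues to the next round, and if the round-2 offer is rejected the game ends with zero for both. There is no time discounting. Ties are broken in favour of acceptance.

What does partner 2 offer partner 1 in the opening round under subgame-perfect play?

192

Round 2 (partner 1 proposes): partner 2 will accept anything ≥ 0, so partner 1 offers 0 and keeps 240.
Round 1 (partner 2 proposes): rejecting gives partner 1 an expected 0.8 × 240 = 192; partner 2 offers that and keeps 48.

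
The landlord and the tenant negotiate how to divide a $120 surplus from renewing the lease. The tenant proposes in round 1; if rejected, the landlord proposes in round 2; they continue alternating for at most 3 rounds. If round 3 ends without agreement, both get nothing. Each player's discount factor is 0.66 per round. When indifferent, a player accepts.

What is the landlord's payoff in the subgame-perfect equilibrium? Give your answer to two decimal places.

Round 3 (the tenant proposes): rejection yields 0 for the landlord; the tenant offers 0 and keeps 120.
Round 2 (the landlord proposes): the tenant can get 120 next round, worth 0.66 × 120 = 79.2 now, so the landlord offers 79.2, keeping 40.8.
Round 1 (the tenant proposes): the landlord can get 40.8 next round, worth 0.66 × 40.8 = 26.928 now, so the tenant offers 26.928, keeping 93.072.

26.93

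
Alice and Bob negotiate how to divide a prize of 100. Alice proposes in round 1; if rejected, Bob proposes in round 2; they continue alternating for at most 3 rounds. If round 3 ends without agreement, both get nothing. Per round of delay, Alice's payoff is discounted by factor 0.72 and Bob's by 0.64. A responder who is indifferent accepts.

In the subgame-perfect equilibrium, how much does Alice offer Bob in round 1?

17.92

By backward induction:
Round 3 (Alice proposes): Bob will accept anything ≥ 0, so Alice offers 0 and keeps 100.
Round 2 (Bob proposes): Alice can get 100 next round, worth 0.72 × 100 = 72 now. Bob offers 72 and keeps 100 − 72 = 28.
Round 1 (Alice proposes): Bob can get 28 next round, worth 0.64 × 28 = 17.92 now; Alice offers that and keeps 82.08.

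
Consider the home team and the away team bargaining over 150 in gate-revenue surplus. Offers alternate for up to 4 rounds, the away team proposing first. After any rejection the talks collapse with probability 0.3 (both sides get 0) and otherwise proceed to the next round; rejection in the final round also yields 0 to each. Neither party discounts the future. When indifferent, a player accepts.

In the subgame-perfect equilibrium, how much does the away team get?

Round 4 (the home team proposes): rejection yields 0 for the away team; the home team offers 0 and keeps 150.
Round 3 (the away team proposes): rejecting gives the home team an expected 0.7 × 150 = 105. The away team offers 105 and keeps 150 − 105 = 45.
Round 2 (the home team proposes): rejecting gives the away team an expected 0.7 × 45 = 31.5. The home team offers 31.5 and keeps 150 − 31.5 = 118.5.
Round 1 (the away team proposes): rejecting gives the home team an expected 0.7 × 118.5 = 82.95, so the away team offers 82.95, keeping 67.05.

67.05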